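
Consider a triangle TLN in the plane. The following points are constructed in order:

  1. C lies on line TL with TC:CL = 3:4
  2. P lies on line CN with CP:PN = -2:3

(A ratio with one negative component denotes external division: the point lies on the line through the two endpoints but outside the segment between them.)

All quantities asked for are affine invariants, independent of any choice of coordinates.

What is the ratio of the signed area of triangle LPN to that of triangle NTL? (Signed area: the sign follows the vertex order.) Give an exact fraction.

Work in coordinates with T = (0, 0), L = (1, 0), N = (0, 1).
1. C lies on line TL with TC:CL = 3:4 ⇒ C = (3/7, 0)
2. P lies on line CN with CP:PN = -2:3 ⇒ P = (9/7, -2)
2·[LPN] = -12/7, 2·[NTL] = 1
[LPN]:[NTL] = -12/7:1 = -12/7

[LPN]:[NTL] = -12/7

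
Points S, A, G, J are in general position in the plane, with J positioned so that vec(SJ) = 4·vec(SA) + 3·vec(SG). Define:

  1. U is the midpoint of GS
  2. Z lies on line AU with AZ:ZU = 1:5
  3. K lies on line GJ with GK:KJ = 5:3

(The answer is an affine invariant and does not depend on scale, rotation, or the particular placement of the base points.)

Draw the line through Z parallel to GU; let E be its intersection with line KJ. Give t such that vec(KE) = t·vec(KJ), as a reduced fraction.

t = -10/9

Work in coordinates with S = (0, 0), A = (1, 0), G = (0, 1), J = (4, 3).
1. U is the midpoint of GS ⇒ U = (0, 1/2)
2. Z lies on line AU with AZ:ZU = 1:5 ⇒ Z = (5/6, 1/12)
3. K lies on line GJ with GK:KJ = 5:3 ⇒ K = (5/2, 9/4)
through Z parallel to GU: direction (0, -1/2); meets KJ at E = (5/6, 17/12)
E = K + t·(J−K) with t = -10/9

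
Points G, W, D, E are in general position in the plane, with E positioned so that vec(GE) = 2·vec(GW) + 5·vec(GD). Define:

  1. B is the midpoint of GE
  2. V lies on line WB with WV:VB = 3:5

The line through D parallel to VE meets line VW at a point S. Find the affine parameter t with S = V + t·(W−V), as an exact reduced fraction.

t = -22/5

Work in coordinates with G = (0, 0), W = (1, 0), D = (0, 1), E = (2, 5).
1. B is the midpoint of GE ⇒ B = (1, 5/2)
2. V lies on line WB with WV:VB = 3:5 ⇒ V = (1, 15/16)
through D parallel to VE: direction (1, 65/16); meets VW at S = (1, 81/16)
S = V + t·(W−V) with t = -22/5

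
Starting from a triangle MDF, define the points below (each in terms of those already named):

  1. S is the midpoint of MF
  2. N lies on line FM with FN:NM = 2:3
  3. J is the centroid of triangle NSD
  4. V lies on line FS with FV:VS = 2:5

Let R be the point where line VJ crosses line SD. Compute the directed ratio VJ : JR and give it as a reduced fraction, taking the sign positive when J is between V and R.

VJ:JR = 68/7

Choose coordinates M = (0, 0), D = (1, 0), F = (0, 1).
1. S is the midpoint of MF ⇒ S = (0, 1/2)
2. N lies on line FM with FN:NM = 2:3 ⇒ N = (0, 3/5)
3. J is the centroid of triangle NSD ⇒ J = (1/3, 11/30)
4. V lies on line FS with FV:VS = 2:5 ⇒ V = (0, 6/7)
line VJ meets SD at R = (25/68, 43/136)
J = V + t·(R−V) with t = 68/75, so VJ:JR = 68/75:7/75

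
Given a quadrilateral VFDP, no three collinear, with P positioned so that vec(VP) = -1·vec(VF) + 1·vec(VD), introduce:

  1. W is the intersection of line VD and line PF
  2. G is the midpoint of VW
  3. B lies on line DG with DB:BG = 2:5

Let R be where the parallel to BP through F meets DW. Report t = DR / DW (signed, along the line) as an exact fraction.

t = 11/7

Set V = (0, 0), F = (1, 0), D = (0, 1), P = (-1, 1); any affine frame gives the same invariant.
1. W is the intersection of line VD and line PF ⇒ W = (0, 1/2)
2. G is the midpoint of VW ⇒ G = (0, 1/4)
3. B lies on line DG with DB:BG = 2:5 ⇒ B = (0, 11/14)
through F parallel to BP: direction (-1, 3/14); meets DW at R = (0, 3/14)
R = D + t·(W−D) with t = 11/7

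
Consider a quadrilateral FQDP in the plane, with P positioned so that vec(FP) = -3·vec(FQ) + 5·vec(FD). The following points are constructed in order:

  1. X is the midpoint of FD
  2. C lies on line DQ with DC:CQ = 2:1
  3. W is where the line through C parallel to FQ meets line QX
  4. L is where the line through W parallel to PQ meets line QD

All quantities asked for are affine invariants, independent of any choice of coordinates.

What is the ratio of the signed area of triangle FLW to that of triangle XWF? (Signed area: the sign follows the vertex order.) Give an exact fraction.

Assign F = (0, 0), Q = (1, 0), D = (0, 1), P = (-3, 5) — the answer is frame-independent, so this choice is without loss of generality.
1. X is the midpoint of FD ⇒ X = (0, 1/2)
2. C lies on line DQ with DC:CQ = 2:1 ⇒ C = (2/3, 1/3)
3. W is where the line through C parallel to FQ meets line QX ⇒ W = (1/3, 1/3)
4. L is where the line through W parallel to PQ meets line QD ⇒ L = (-1, 2)
2·[FLW] = -1, 2·[XWF] = -1/6
[FLW]:[XWF] = -1:-1/6 = 6

[FLW]:[XWF] = 6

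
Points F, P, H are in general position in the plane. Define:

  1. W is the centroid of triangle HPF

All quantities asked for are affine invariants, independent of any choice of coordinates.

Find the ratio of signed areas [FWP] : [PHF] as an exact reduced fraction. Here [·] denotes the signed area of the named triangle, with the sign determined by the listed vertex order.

Set F = (0, 0), P = (1, 0), H = (0, 1); any affine frame gives the same invariant.
1. W is the centroid of triangle HPF ⇒ W = (1/3, 1/3)
2·[FWP] = -1/3, 2·[PHF] = 1
[FWP]:[PHF] = -1/3:1 = -1/3

[FWP]:[PHF] = -1/3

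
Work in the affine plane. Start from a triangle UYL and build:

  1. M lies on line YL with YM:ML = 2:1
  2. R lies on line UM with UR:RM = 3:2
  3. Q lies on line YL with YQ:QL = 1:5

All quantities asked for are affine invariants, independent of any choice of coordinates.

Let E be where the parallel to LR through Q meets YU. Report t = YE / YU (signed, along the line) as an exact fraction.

Work in coordinates with U = (0, 0), Y = (1, 0), L = (0, 1).
1. M lies on line YL with YM:ML = 2:1 ⇒ M = (1/3, 2/3)
2. R lies on line UM with UR:RM = 3:2 ⇒ R = (1/5, 2/5)
3. Q lies on line YL with YQ:QL = 1:5 ⇒ Q = (5/6, 1/6)
through Q parallel to LR: direction (1/5, -3/5); meets YU at E = (8/9, 0)
E = Y + t·(U−Y) with t = 1/9

t = 1/9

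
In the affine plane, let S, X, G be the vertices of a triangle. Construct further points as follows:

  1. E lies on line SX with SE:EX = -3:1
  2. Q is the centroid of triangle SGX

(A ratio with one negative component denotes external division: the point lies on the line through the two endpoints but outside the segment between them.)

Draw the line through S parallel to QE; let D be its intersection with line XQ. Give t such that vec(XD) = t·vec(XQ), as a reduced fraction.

t = -2

Choose coordinates S = (0, 0), X = (1, 0), G = (0, 1).
1. E lies on line SX with SE:EX = -3:1 ⇒ E = (3/2, 0)
2. Q is the centroid of triangle SGX ⇒ Q = (1/3, 1/3)
through S parallel to QE: direction (7/6, -1/3); meets XQ at D = (7/3, -2/3)
D = X + t·(Q−X) with t = -2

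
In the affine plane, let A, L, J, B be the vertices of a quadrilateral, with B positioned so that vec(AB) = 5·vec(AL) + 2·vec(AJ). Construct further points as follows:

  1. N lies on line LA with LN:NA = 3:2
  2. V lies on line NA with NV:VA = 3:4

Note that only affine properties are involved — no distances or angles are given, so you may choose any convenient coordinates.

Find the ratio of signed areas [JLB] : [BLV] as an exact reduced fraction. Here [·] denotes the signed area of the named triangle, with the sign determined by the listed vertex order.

Choose coordinates A = (0, 0), L = (1, 0), J = (0, 1), B = (5, 2).
1. N lies on line LA with LN:NA = 3:2 ⇒ N = (2/5, 0)
2. V lies on line NA with NV:VA = 3:4 ⇒ V = (8/35, 0)
2·[JLB] = 6, 2·[BLV] = -54/35
[JLB]:[BLV] = 6:-54/35 = -35/9

[JLB]:[BLV] = -35/9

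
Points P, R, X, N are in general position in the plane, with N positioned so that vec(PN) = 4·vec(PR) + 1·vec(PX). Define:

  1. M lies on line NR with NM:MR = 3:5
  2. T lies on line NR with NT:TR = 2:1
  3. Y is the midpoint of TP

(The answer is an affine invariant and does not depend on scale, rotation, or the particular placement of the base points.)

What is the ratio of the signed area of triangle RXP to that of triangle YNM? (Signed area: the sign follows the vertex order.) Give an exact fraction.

[RXP]:[YNM] = -16/3

Assign P = (0, 0), R = (1, 0), X = (0, 1), N = (4, 1) — the answer is frame-independent, so this choice is without loss of generality.
1. M lies on line NR with NM:MR = 3:5 ⇒ M = (23/8, 5/8)
2. T lies on line NR with NT:TR = 2:1 ⇒ T = (2, 1/3)
3. Y is the midpoint of TP ⇒ Y = (1, 1/6)
2·[RXP] = 1, 2·[YNM] = -3/16
[RXP]:[YNM] = 1:-3/16 = -16/3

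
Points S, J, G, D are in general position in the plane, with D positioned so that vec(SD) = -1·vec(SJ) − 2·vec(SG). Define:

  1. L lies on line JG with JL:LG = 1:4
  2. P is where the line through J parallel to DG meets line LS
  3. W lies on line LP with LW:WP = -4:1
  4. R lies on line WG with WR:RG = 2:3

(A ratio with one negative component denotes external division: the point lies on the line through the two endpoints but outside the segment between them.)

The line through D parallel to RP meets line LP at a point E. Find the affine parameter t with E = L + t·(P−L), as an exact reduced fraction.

Set S = (0, 0), J = (1, 0), G = (0, 1), D = (-1, -2); any affine frame gives the same invariant.
1. L lies on line JG with JL:LG = 1:4 ⇒ L = (4/5, 1/5)
2. P is where the line through J parallel to DG meets line LS ⇒ P = (12/11, 3/11)
3. W lies on line LP with LW:WP = -4:1 ⇒ W = (196/165, 49/165)
4. R lies on line WG with WR:RG = 2:3 ⇒ R = (196/275, 159/275)
through D parallel to RP: direction (104/275, -84/275); meets LP at E = (-146/55, -73/110)
E = L + t·(P−L) with t = -95/8

t = -95/8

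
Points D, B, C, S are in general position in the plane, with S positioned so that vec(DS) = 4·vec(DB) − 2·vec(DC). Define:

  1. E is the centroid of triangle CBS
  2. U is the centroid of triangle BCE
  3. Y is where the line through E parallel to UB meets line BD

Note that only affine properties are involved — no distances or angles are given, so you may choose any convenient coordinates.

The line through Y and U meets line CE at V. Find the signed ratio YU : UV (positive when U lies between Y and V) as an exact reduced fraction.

Choose coordinates D = (0, 0), B = (1, 0), C = (0, 1), S = (4, -2).
1. E is the centroid of triangle CBS ⇒ E = (5/3, -1/3)
2. U is the centroid of triangle BCE ⇒ U = (8/9, 2/9)
3. Y is where the line through E parallel to UB meets line BD ⇒ Y = (3/2, 0)
line YU meets CE at V = (25/24, 1/6)
U = Y + t·(V−Y) with t = 4/3, so YU:UV = 4/3:-1/3

YU:UV = -4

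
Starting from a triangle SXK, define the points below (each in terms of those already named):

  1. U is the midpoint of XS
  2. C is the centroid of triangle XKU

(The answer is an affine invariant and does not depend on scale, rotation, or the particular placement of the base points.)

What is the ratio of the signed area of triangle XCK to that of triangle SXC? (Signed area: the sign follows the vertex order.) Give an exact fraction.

Set S = (0, 0), X = (1, 0), K = (0, 1); any affine frame gives the same invariant.
1. U is the midpoint of XS ⇒ U = (1/2, 0)
2. C is the centroid of triangle XKU ⇒ C = (1/2, 1/3)
2·[XCK] = -1/6, 2·[SXC] = 1/3
[XCK]:[SXC] = -1/6:1/3 = -1/2

[XCK]:[SXC] = -1/2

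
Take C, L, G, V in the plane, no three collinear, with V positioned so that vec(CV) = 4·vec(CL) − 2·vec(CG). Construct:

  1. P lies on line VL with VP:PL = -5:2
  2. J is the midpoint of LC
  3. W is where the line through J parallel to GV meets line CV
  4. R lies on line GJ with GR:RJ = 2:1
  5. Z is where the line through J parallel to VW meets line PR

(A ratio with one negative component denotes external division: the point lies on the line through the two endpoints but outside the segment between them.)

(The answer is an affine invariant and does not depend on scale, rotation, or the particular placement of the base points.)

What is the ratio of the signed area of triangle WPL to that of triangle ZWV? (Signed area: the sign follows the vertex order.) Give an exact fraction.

Work in coordinates with C = (0, 0), L = (1, 0), G = (0, 1), V = (4, -2).
1. P lies on line VL with VP:PL = -5:2 ⇒ P = (-1, 4/3)
2. J is the midpoint of LC ⇒ J = (1/2, 0)
3. W is where the line through J parallel to GV meets line CV ⇒ W = (3/2, -3/4)
4. R lies on line GJ with GR:RJ = 2:1 ⇒ R = (1/3, 1/3)
5. Z is where the line through J parallel to VW meets line PR ⇒ Z = (4/3, -5/12)
2·[WPL] = -5/6, 2·[ZWV] = 5/8
[WPL]:[ZWV] = -5/6:5/8 = -4/3

[WPL]:[ZWV] = -4/3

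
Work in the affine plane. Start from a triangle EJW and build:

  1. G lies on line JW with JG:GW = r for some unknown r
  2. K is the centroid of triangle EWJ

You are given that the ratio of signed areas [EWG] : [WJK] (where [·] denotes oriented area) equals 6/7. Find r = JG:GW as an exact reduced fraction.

Choose coordinates E = (0, 0), J = (1, 0), W = (0, 1).
1. With JG:GW = r, write λ = r/(r+1) so G = J + λ·(W−J); G is affine-linear in λ
2. K is the centroid of triangle EWJ ⇒ K = (1/3, 1/3)
Every point depending on G is an affine combination of G and λ-independent points, so each such coordinate is linear in λ; the λ² term in each signed area is a multiple of (W−J)×(W−J) = 0, so 2·[EWG] and 2·[WJK] are each linear in λ. Evaluating at λ=0 and λ=1:
  2·[EWG] = λ − 1,   2·[WJK] = -1/3
So [EWG]:[WJK] = (λ − 1) / (-1/3). Setting this equal to 6/7:
  λ − 1 = 6/7·(-1/3)  ⇒  λ = 5/7
Then r = λ/(1−λ) = (5/7)/(2/7) = 5/2. Check: with r = 5/2, G = (2/7, 5/7) and [EWG]:[WJK] = 6/7 as required.

r = 5/2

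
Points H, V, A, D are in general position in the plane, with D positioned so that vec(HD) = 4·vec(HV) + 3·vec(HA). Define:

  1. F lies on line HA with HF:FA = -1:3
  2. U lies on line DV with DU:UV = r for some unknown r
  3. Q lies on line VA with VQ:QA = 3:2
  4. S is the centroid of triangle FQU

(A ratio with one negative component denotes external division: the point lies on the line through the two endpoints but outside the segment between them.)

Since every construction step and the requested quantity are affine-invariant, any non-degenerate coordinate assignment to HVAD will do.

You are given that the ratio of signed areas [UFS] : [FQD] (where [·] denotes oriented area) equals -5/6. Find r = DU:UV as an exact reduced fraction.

r = -5/4

Choose coordinates H = (0, 0), V = (1, 0), A = (0, 1), D = (4, 3).
1. F lies on line HA with HF:FA = -1:3 ⇒ F = (0, -1/2)
2. With DU:UV = r, write λ = r/(r+1) so U = D + λ·(V−D); U is affine-linear in λ
3. Q lies on line VA with VQ:QA = 3:2 ⇒ Q = (2/5, 3/5)
4. S is the centroid of triangle FQU ⇒ S is an affine combination of earlier points and hence also affine-linear in λ
Every point depending on U is an affine combination of U and λ-independent points, so each such coordinate is linear in λ; the λ² term in each signed area is a multiple of (V−D)×(V−D) = 0, so 2·[UFS] and 2·[FQD] are each linear in λ. Evaluating at λ=0 and λ=1:
  2·[UFS] = 7/10·λ − 1,   2·[FQD] = -3
So [UFS]:[FQD] = (7/10·λ − 1) / (-3). Setting this equal to -5/6:
  7/10·λ − 1 = -5/6·(-3)  ⇒  λ = 5
Then r = λ/(1−λ) = (5)/(-4) = -5/4. Check: with r = -5/4, U = (-11, -12) and [UFS]:[FQD] = -5/6 as required.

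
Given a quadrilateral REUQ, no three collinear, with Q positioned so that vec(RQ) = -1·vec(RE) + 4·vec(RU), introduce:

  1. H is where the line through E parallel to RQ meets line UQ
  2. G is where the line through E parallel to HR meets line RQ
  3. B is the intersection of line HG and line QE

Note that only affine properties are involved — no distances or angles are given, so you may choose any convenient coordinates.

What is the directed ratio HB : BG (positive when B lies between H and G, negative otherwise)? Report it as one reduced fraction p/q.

HB:BG = 2

Choose coordinates R = (0, 0), E = (1, 0), U = (0, 1), Q = (-1, 4).
1. H is where the line through E parallel to RQ meets line UQ ⇒ H = (3, -8)
2. G is where the line through E parallel to HR meets line RQ ⇒ G = (-2, 8)
3. B is the intersection of line HG and line QE ⇒ B = (-1/3, 8/3)
B = H + t·(G−H) with t = 2/3, so HB:BG = t:(1−t) = 2/3:1/3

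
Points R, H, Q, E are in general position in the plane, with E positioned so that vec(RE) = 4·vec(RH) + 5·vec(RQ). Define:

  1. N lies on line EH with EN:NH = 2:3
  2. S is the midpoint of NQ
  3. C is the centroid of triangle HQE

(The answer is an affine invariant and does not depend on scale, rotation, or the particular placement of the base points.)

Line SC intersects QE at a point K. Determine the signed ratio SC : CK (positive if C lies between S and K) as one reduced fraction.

SC:CK = -2/5

Assign R = (0, 0), H = (1, 0), Q = (0, 1), E = (4, 5) — the answer is frame-independent, so this choice is without loss of generality.
1. N lies on line EH with EN:NH = 2:3 ⇒ N = (14/5, 3)
2. S is the midpoint of NQ ⇒ S = (7/5, 2)
3. C is the centroid of triangle HQE ⇒ C = (5/3, 2)
line SC meets QE at K = (1, 2)
C = S + t·(K−S) with t = -2/3, so SC:CK = -2/3:5/3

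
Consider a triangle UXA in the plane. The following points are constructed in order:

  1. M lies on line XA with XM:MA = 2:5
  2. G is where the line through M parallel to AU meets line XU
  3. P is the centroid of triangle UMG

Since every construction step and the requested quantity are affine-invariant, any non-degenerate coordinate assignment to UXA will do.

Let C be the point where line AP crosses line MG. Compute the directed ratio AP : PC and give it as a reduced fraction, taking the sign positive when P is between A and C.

Choose coordinates U = (0, 0), X = (1, 0), A = (0, 1).
1. M lies on line XA with XM:MA = 2:5 ⇒ M = (5/7, 2/7)
2. G is where the line through M parallel to AU meets line XU ⇒ G = (5/7, 0)
3. P is the centroid of triangle UMG ⇒ P = (10/21, 2/21)
line AP meets MG at C = (5/7, -5/14)
P = A + t·(C−A) with t = 2/3, so AP:PC = 2/3:1/3

AP:PC = 2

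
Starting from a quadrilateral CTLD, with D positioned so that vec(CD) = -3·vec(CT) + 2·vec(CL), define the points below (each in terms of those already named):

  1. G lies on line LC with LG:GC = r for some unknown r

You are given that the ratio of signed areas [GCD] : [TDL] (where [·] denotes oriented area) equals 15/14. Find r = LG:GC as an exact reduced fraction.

r = 2/5

Choose coordinates C = (0, 0), T = (1, 0), L = (0, 1), D = (-3, 2).
1. With LG:GC = r, write λ = r/(r+1) so G = L + λ·(C−L); G is affine-linear in λ
Every point depending on G is an affine combination of G and λ-independent points, so each such coordinate is linear in λ; the λ² term in each signed area is a multiple of (C−L)×(C−L) = 0, so 2·[GCD] and 2·[TDL] are each linear in λ. Evaluating at λ=0 and λ=1:
  2·[GCD] = 3·λ − 3,   2·[TDL] = -2
So [GCD]:[TDL] = (3·λ − 3) / (-2). Setting this equal to 15/14:
  3·λ − 3 = 15/14·(-2)  ⇒  λ = 2/7
Then r = λ/(1−λ) = (2/7)/(5/7) = 2/5. Check: with r = 2/5, G = (0, 5/7) and [GCD]:[TDL] = 15/14 as required.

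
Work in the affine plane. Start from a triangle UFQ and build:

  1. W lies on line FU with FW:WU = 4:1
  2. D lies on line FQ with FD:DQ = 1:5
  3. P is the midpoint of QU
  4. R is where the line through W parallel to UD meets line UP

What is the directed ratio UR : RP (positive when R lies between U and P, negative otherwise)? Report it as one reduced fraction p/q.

Set U = (0, 0), F = (1, 0), Q = (0, 1); any affine frame gives the same invariant.
1. W lies on line FU with FW:WU = 4:1 ⇒ W = (1/5, 0)
2. D lies on line FQ with FD:DQ = 1:5 ⇒ D = (5/6, 1/6)
3. P is the midpoint of QU ⇒ P = (0, 1/2)
4. R is where the line through W parallel to UD meets line UP ⇒ R = (0, -1/25)
R = U + t·(P−U) with t = -2/25, so UR:RP = t:(1−t) = -2/25:27/25

UR:RP = -2/27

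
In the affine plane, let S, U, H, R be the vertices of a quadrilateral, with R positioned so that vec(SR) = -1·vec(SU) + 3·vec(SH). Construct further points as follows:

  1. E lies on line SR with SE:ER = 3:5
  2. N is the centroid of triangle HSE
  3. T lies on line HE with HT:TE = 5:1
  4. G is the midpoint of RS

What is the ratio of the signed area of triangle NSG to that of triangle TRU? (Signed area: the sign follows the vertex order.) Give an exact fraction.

Assign S = (0, 0), U = (1, 0), H = (0, 1), R = (-1, 3) — the answer is frame-independent, so this choice is without loss of generality.
1. E lies on line SR with SE:ER = 3:5 ⇒ E = (-3/8, 9/8)
2. N is the centroid of triangle HSE ⇒ N = (-1/8, 17/24)
3. T lies on line HE with HT:TE = 5:1 ⇒ T = (-5/16, 53/48)
4. G is the midpoint of RS ⇒ G = (-1/2, 3/2)
2·[NSG] = -1/6, 2·[TRU] = -83/48
[NSG]:[TRU] = -1/6:-83/48 = 8/83

[NSG]:[TRU] = 8/83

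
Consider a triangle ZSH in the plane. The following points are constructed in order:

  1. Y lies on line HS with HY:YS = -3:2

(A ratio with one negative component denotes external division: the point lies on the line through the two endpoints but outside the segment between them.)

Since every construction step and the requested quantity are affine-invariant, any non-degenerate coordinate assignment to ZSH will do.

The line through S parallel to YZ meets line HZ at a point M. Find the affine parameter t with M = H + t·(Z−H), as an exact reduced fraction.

t = 1/3

Work in coordinates with Z = (0, 0), S = (1, 0), H = (0, 1).
1. Y lies on line HS with HY:YS = -3:2 ⇒ Y = (3, -2)
through S parallel to YZ: direction (-3, 2); meets HZ at M = (0, 2/3)
M = H + t·(Z−H) with t = 1/3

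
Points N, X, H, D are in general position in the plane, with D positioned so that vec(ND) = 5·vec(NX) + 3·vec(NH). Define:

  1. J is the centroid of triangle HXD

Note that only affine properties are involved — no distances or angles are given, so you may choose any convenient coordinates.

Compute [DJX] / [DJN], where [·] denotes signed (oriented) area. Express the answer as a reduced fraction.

Set N = (0, 0), X = (1, 0), H = (0, 1), D = (5, 3); any affine frame gives the same invariant.
1. J is the centroid of triangle HXD ⇒ J = (2, 4/3)
2·[DJX] = 7/3, 2·[DJN] = 2/3
[DJX]:[DJN] = 7/3:2/3 = 7/2

[DJX]:[DJN] = 7/2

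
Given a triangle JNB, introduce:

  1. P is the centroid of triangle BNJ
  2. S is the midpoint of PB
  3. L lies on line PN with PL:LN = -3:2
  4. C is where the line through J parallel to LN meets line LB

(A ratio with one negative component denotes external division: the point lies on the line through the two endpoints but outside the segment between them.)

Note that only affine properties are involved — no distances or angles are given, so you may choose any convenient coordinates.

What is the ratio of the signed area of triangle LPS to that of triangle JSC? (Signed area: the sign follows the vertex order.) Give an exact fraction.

[LPS]:[JSC] = 1/7

Work in coordinates with J = (0, 0), N = (1, 0), B = (0, 1).
1. P is the centroid of triangle BNJ ⇒ P = (1/3, 1/3)
2. S is the midpoint of PB ⇒ S = (1/6, 2/3)
3. L lies on line PN with PL:LN = -3:2 ⇒ L = (7/3, -2/3)
4. C is where the line through J parallel to LN meets line LB ⇒ C = (14/3, -7/3)
2·[LPS] = -1/2, 2·[JSC] = -7/2
[LPS]:[JSC] = -1/2:-7/2 = 1/7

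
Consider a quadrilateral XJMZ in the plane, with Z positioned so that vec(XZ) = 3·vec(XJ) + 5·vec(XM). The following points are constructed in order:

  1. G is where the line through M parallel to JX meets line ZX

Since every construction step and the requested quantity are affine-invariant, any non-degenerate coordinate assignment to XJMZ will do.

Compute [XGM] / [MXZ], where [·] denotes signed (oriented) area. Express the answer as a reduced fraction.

Set X = (0, 0), J = (1, 0), M = (0, 1), Z = (3, 5); any affine frame gives the same invariant.
1. G is where the line through M parallel to JX meets line ZX ⇒ G = (3/5, 1)
2·[XGM] = 3/5, 2·[MXZ] = 3
[XGM]:[MXZ] = 3/5:3 = 1/5

[XGM]:[MXZ] = 1/5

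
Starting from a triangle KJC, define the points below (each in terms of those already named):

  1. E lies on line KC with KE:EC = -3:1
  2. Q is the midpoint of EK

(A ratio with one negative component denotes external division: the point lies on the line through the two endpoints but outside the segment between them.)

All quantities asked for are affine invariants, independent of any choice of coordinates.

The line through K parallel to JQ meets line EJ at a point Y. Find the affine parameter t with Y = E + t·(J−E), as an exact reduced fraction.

t = 2

Work in coordinates with K = (0, 0), J = (1, 0), C = (0, 1).
1. E lies on line KC with KE:EC = -3:1 ⇒ E = (0, 3/2)
2. Q is the midpoint of EK ⇒ Q = (0, 3/4)
through K parallel to JQ: direction (-1, 3/4); meets EJ at Y = (2, -3/2)
Y = E + t·(J−E) with t = 2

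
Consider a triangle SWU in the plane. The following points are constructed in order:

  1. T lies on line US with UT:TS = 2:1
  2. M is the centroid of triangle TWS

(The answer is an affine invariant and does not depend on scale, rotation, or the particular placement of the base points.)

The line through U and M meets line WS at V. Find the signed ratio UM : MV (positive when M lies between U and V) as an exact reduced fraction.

Choose coordinates S = (0, 0), W = (1, 0), U = (0, 1).
1. T lies on line US with UT:TS = 2:1 ⇒ T = (0, 1/3)
2. M is the centroid of triangle TWS ⇒ M = (1/3, 1/9)
line UM meets WS at V = (3/8, 0)
M = U + t·(V−U) with t = 8/9, so UM:MV = 8/9:1/9

UM:MV = 8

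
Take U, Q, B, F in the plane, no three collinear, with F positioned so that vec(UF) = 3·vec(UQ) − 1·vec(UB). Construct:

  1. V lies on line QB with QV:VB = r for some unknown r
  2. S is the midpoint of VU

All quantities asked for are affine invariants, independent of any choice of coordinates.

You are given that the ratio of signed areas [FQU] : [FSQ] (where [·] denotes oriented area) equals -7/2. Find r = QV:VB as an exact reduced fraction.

r = 3/4

Work in coordinates with U = (0, 0), Q = (1, 0), B = (0, 1), F = (3, -1).
1. With QV:VB = r, write λ = r/(r+1) so V = Q + λ·(B−Q); V is affine-linear in λ
2. S is the midpoint of VU ⇒ S is an affine combination of earlier points and hence also affine-linear in λ
Every point depending on V is an affine combination of V and λ-independent points, so each such coordinate is linear in λ; the λ² term in each signed area is a multiple of (B−Q)×(B−Q) = 0, so 2·[FQU] and 2·[FSQ] are each linear in λ. Evaluating at λ=0 and λ=1:
  2·[FQU] = 1,   2·[FSQ] = 1/2·λ − 1/2
So [FQU]:[FSQ] = (1) / (1/2·λ − 1/2). Setting this equal to -7/2:
  1 = -7/2·(1/2·λ − 1/2)  ⇒  λ = 3/7
Then r = λ/(1−λ) = (3/7)/(4/7) = 3/4. Check: with r = 3/4, V = (4/7, 3/7) and [FQU]:[FSQ] = -7/2 as required.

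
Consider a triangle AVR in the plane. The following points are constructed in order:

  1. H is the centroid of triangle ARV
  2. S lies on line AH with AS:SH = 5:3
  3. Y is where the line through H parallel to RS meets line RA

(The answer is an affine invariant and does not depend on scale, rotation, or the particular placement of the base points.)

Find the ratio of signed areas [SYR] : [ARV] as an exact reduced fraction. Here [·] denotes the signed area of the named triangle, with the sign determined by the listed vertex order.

Set A = (0, 0), V = (1, 0), R = (0, 1); any affine frame gives the same invariant.
1. H is the centroid of triangle ARV ⇒ H = (1/3, 1/3)
2. S lies on line AH with AS:SH = 5:3 ⇒ S = (5/24, 5/24)
3. Y is where the line through H parallel to RS meets line RA ⇒ Y = (0, 8/5)
2·[SYR] = 1/8, 2·[ARV] = -1
[SYR]:[ARV] = 1/8:-1 = -1/8

[SYR]:[ARV] = -1/8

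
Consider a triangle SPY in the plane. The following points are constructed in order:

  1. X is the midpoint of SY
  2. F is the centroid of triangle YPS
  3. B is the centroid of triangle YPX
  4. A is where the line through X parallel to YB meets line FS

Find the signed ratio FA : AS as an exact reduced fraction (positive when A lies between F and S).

Choose coordinates S = (0, 0), P = (1, 0), Y = (0, 1).
1. X is the midpoint of SY ⇒ X = (0, 1/2)
2. F is the centroid of triangle YPS ⇒ F = (1/3, 1/3)
3. B is the centroid of triangle YPX ⇒ B = (1/3, 1/2)
4. A is where the line through X parallel to YB meets line FS ⇒ A = (1/5, 1/5)
A = F + t·(S−F) with t = 2/5, so FA:AS = t:(1−t) = 2/5:3/5

FA:AS = 2/3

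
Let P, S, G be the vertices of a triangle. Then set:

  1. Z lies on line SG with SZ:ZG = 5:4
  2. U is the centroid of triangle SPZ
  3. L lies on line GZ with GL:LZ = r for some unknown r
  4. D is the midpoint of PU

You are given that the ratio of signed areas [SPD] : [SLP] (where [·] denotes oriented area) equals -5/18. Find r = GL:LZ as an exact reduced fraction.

Work in coordinates with P = (0, 0), S = (1, 0), G = (0, 1).
1. Z lies on line SG with SZ:ZG = 5:4 ⇒ Z = (4/9, 5/9)
2. U is the centroid of triangle SPZ ⇒ U = (13/27, 5/27)
3. With GL:LZ = r, write λ = r/(r+1) so L = G + λ·(Z−G); L is affine-linear in λ
4. D is the midpoint of PU ⇒ D = (13/54, 5/54)
Every point depending on L is an affine combination of L and λ-independent points, so each such coordinate is linear in λ; the λ² term in each signed area is a multiple of (Z−G)×(Z−G) = 0, so 2·[SPD] and 2·[SLP] are each linear in λ. Evaluating at λ=0 and λ=1:
  2·[SPD] = -5/54,   2·[SLP] = -4/9·λ + 1
So [SPD]:[SLP] = (-5/54) / (-4/9·λ + 1). Setting this equal to -5/18:
  -5/54 = -5/18·(-4/9·λ + 1)  ⇒  λ = 3/2
Then r = λ/(1−λ) = (3/2)/(-1/2) = -3. Check: with r = -3, L = (2/3, 1/3) and [SPD]:[SLP] = -5/18 as required.

r = -3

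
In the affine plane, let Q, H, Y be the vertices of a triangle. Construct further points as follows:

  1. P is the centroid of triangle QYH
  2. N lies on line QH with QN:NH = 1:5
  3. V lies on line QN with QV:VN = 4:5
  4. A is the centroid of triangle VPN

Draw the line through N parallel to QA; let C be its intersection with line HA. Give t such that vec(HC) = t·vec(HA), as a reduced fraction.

Assign Q = (0, 0), H = (1, 0), Y = (0, 1) — the answer is frame-independent, so this choice is without loss of generality.
1. P is the centroid of triangle QYH ⇒ P = (1/3, 1/3)
2. N lies on line QH with QN:NH = 1:5 ⇒ N = (1/6, 0)
3. V lies on line QN with QV:VN = 4:5 ⇒ V = (2/27, 0)
4. A is the centroid of triangle VPN ⇒ A = (31/162, 1/9)
through N parallel to QA: direction (31/162, 1/9); meets HA at C = (317/972, 5/54)
C = H + t·(A−H) with t = 5/6

t = 5/6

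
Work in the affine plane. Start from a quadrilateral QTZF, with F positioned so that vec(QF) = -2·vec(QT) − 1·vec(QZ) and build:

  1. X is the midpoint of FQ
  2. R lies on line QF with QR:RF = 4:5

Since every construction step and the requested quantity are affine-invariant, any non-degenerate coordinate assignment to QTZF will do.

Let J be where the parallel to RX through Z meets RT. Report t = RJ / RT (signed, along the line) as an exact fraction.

Set Q = (0, 0), T = (1, 0), Z = (0, 1), F = (-2, -1); any affine frame gives the same invariant.
1. X is the midpoint of FQ ⇒ X = (-1, -1/2)
2. R lies on line QF with QR:RF = 4:5 ⇒ R = (-8/9, -4/9)
through Z parallel to RX: direction (-1/9, -1/18); meets RT at J = (-14/3, -4/3)
J = R + t·(T−R) with t = -2

t = -2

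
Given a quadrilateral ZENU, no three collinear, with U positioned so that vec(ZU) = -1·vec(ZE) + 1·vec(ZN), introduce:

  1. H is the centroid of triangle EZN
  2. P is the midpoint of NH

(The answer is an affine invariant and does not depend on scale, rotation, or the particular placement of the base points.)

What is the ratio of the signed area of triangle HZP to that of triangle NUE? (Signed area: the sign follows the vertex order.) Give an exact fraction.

[HZP]:[NUE] = -1/6

Work in coordinates with Z = (0, 0), E = (1, 0), N = (0, 1), U = (-1, 1).
1. H is the centroid of triangle EZN ⇒ H = (1/3, 1/3)
2. P is the midpoint of NH ⇒ P = (1/6, 2/3)
2·[HZP] = -1/6, 2·[NUE] = 1
[HZP]:[NUE] = -1/6:1 = -1/6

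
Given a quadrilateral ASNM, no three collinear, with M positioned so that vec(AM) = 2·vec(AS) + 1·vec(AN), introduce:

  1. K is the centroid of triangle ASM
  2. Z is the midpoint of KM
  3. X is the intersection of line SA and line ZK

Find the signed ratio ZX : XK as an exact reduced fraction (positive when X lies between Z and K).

ZX:XK = -2

Assign A = (0, 0), S = (1, 0), N = (0, 1), M = (2, 1) — the answer is frame-independent, so this choice is without loss of generality.
1. K is the centroid of triangle ASM ⇒ K = (1, 1/3)
2. Z is the midpoint of KM ⇒ Z = (3/2, 2/3)
3. X is the intersection of line SA and line ZK ⇒ X = (1/2, 0)
X = Z + t·(K−Z) with t = 2, so ZX:XK = t:(1−t) = 2:-1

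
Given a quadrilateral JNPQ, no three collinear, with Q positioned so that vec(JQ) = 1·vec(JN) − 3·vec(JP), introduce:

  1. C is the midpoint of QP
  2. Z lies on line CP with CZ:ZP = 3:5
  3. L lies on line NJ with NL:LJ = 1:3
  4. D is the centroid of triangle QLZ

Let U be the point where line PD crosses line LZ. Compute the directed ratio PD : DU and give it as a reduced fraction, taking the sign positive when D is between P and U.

PD:DU = -26/11

Work in coordinates with J = (0, 0), N = (1, 0), P = (0, 1), Q = (1, -3).
1. C is the midpoint of QP ⇒ C = (1/2, -1)
2. Z lies on line CP with CZ:ZP = 3:5 ⇒ Z = (5/16, -1/4)
3. L lies on line NJ with NL:LJ = 1:3 ⇒ L = (3/4, 0)
4. D is the centroid of triangle QLZ ⇒ D = (11/16, -13/12)
line PD meets LZ at U = (165/416, -21/104)
D = P + t·(U−P) with t = 26/15, so PD:DU = 26/15:-11/15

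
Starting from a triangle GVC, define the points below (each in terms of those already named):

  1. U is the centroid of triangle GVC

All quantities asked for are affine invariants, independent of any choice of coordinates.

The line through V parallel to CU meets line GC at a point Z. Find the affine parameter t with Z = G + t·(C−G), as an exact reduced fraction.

Work in coordinates with G = (0, 0), V = (1, 0), C = (0, 1).
1. U is the centroid of triangle GVC ⇒ U = (1/3, 1/3)
through V parallel to CU: direction (1/3, -2/3); meets GC at Z = (0, 2)
Z = G + t·(C−G) with t = 2

t = 2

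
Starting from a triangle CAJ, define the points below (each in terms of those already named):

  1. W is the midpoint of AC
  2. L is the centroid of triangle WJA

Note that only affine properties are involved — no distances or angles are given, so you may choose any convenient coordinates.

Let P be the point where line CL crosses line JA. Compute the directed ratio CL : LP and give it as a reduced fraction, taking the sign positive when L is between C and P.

CL:LP = 5

Assign C = (0, 0), A = (1, 0), J = (0, 1) — the answer is frame-independent, so this choice is without loss of generality.
1. W is the midpoint of AC ⇒ W = (1/2, 0)
2. L is the centroid of triangle WJA ⇒ L = (1/2, 1/3)
line CL meets JA at P = (3/5, 2/5)
L = C + t·(P−C) with t = 5/6, so CL:LP = 5/6:1/6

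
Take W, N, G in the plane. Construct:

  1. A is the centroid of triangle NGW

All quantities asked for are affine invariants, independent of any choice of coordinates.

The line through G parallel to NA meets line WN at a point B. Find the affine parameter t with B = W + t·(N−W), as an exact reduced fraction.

t = 2

Work in coordinates with W = (0, 0), N = (1, 0), G = (0, 1).
1. A is the centroid of triangle NGW ⇒ A = (1/3, 1/3)
through G parallel to NA: direction (-2/3, 1/3); meets WN at B = (2, 0)
B = W + t·(N−W) with t = 2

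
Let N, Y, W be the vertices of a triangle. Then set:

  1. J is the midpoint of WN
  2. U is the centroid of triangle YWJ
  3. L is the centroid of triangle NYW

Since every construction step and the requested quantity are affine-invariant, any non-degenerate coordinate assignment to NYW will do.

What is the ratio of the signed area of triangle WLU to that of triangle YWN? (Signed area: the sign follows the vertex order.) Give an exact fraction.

[WLU]:[YWN] = 1/18

Work in coordinates with N = (0, 0), Y = (1, 0), W = (0, 1).
1. J is the midpoint of WN ⇒ J = (0, 1/2)
2. U is the centroid of triangle YWJ ⇒ U = (1/3, 1/2)
3. L is the centroid of triangle NYW ⇒ L = (1/3, 1/3)
2·[WLU] = 1/18, 2·[YWN] = 1
[WLU]:[YWN] = 1/18:1 = 1/18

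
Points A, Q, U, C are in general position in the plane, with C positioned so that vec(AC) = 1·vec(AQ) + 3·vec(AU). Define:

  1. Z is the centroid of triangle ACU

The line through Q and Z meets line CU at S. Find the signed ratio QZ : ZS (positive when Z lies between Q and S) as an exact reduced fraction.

QZ:ZS = 8

Set A = (0, 0), Q = (1, 0), U = (0, 1), C = (1, 3); any affine frame gives the same invariant.
1. Z is the centroid of triangle ACU ⇒ Z = (1/3, 4/3)
line QZ meets CU at S = (1/4, 3/2)
Z = Q + t·(S−Q) with t = 8/9, so QZ:ZS = 8/9:1/9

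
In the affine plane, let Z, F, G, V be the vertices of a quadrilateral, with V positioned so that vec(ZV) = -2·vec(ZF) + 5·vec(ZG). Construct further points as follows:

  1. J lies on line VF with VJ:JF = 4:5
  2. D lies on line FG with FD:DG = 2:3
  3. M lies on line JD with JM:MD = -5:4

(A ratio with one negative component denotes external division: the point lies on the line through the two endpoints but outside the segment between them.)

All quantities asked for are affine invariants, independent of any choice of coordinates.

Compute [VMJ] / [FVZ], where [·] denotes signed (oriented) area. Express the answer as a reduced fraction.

[VMJ]:[FVZ] = 16/45

Assign Z = (0, 0), F = (1, 0), G = (0, 1), V = (-2, 5) — the answer is frame-independent, so this choice is without loss of generality.
1. J lies on line VF with VJ:JF = 4:5 ⇒ J = (-2/3, 25/9)
2. D lies on line FG with FD:DG = 2:3 ⇒ D = (3/5, 2/5)
3. M lies on line JD with JM:MD = -5:4 ⇒ M = (17/3, -82/9)
2·[VMJ] = 16/9, 2·[FVZ] = 5
[VMJ]:[FVZ] = 16/9:5 = 16/45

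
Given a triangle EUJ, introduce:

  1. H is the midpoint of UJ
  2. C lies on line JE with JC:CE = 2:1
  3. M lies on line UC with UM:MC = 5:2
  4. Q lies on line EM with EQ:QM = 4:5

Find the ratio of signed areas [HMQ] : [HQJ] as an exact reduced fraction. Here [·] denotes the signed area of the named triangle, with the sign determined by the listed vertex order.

Set E = (0, 0), U = (1, 0), J = (0, 1); any affine frame gives the same invariant.
1. H is the midpoint of UJ ⇒ H = (1/2, 1/2)
2. C lies on line JE with JC:CE = 2:1 ⇒ C = (0, 1/3)
3. M lies on line UC with UM:MC = 5:2 ⇒ M = (2/7, 5/21)
4. Q lies on line EM with EQ:QM = 4:5 ⇒ Q = (8/63, 20/189)
2·[HMQ] = -5/378, 2·[HQJ] = -145/378
[HMQ]:[HQJ] = -5/378:-145/378 = 1/29

[HMQ]:[HQJ] = 1/29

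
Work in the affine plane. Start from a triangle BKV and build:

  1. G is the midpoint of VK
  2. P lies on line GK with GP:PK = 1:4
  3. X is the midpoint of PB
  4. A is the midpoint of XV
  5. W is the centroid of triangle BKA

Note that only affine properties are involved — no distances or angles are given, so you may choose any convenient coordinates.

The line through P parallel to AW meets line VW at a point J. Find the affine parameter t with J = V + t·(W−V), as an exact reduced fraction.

Set B = (0, 0), K = (1, 0), V = (0, 1); any affine frame gives the same invariant.
1. G is the midpoint of VK ⇒ G = (1/2, 1/2)
2. P lies on line GK with GP:PK = 1:4 ⇒ P = (3/5, 2/5)
3. X is the midpoint of PB ⇒ X = (3/10, 1/5)
4. A is the midpoint of XV ⇒ A = (3/20, 3/5)
5. W is the centroid of triangle BKA ⇒ W = (23/60, 1/5)
through P parallel to AW: direction (7/30, -2/5); meets VW at J = (-23/20, 17/5)
J = V + t·(W−V) with t = -3

t = -3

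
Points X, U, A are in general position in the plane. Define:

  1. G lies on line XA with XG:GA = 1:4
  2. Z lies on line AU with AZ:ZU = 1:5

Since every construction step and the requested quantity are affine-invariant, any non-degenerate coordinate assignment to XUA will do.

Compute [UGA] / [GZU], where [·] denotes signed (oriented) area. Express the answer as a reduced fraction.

[UGA]:[GZU] = 6/5

Choose coordinates X = (0, 0), U = (1, 0), A = (0, 1).
1. G lies on line XA with XG:GA = 1:4 ⇒ G = (0, 1/5)
2. Z lies on line AU with AZ:ZU = 1:5 ⇒ Z = (1/6, 5/6)
2·[UGA] = -4/5, 2·[GZU] = -2/3
[UGA]:[GZU] = -4/5:-2/3 = 6/5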